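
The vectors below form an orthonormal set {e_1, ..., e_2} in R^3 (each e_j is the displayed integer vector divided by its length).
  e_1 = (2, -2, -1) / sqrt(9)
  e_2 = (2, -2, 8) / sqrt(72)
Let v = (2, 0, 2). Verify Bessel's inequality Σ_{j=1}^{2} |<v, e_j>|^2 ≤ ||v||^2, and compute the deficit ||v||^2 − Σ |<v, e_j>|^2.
Σ |<v, e_j>|^2 = 6; ||v||^2 = 8; deficit = 2

Write each e_j = u_j / sqrt(<u_j, u_j>) where u_j is the displayed integer vector. Then <v, e_j> = <v, u_j> / sqrt(<u_j, u_j>), so |<v, e_j>|^2 = <v, u_j>^2 / <u_j, u_j>.
Coefficients: <v, e_1> = 2/sqrt(9), <v, e_2> = 20/sqrt(72).
Square and sum: Σ |<v, e_j>|^2 = 6.
Compute ||v||^2 = v·v = 8.
Deficit = 8 − 6 = 2 ≥ 0, confirming Bessel's inequality. (The deficit equals ||v − Σ <v,e_j> e_j||^2, the squared distance from v to span{e_j}.)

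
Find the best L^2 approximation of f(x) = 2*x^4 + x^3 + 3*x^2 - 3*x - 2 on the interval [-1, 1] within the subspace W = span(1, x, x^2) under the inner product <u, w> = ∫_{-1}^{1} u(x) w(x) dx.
g(x) = 33*x^2/7 - 12*x/5 - 76/35

The best approximation g ∈ W is the orthogonal projection of f onto W. Writing g = a_0 + a_1 x + a_2 x^2, the coefficients solve the normal equations G · a = b where
  G_{ij} = <φ_i, φ_j> and b_i = <f, φ_i>, with φ_0 = 1, φ_1 = x, φ_2 = x^2.
G =
  [2, 0, 2/3]
  [0, 2/3, 0]
  [2/3, 0, 2/5],
b = (-6/5, -8/5, 46/105).
Solving gives a_0 = -76/35, a_1 = -12/5, a_2 = 33/7, so
  g(x) = 33*x^2/7 - 12*x/5 - 76/35.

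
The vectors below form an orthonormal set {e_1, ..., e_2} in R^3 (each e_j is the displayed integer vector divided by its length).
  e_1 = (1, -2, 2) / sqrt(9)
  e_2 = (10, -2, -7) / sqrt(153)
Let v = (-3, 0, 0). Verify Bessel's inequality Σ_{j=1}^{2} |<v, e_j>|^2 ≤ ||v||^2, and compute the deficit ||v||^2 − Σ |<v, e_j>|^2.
Σ |<v, e_j>|^2 = 117/17; ||v||^2 = 9; deficit = 36/17

Write each e_j = u_j / sqrt(<u_j, u_j>) where u_j is the displayed integer vector. Then <v, e_j> = <v, u_j> / sqrt(<u_j, u_j>), so |<v, e_j>|^2 = <v, u_j>^2 / <u_j, u_j>.
Coefficients: <v, e_1> = -3/sqrt(9), <v, e_2> = -30/sqrt(153).
Square and sum: Σ |<v, e_j>|^2 = 117/17.
Compute ||v||^2 = v·v = 9.
Deficit = 9 − 117/17 = 36/17 ≥ 0, confirming Bessel's inequality. (The deficit equals ||v − Σ <v,e_j> e_j||^2, the squared distance from v to span{e_j}.)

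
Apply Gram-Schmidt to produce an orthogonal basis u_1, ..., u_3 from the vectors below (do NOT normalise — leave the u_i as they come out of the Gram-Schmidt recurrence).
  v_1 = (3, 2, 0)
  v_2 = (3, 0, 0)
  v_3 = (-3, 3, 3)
Orthogonal basis:
  u_1 = (3, 2, 0)
  u_2 = (12/13, -18/13, 0)
  u_3 = (0, 0, 3)

Apply the Gram-Schmidt recurrence
  u_1 = v_1
  u_i = v_i − Σ_{j<i} ((v_i · u_j) / (u_j · u_j)) · u_j.

Step by step this gives:
  u_1 = (3, 2, 0)
  u_2 = (12/13, -18/13, 0)
  u_3 = (0, 0, 3)

Orthogonality check:
  u_2 · u_1 = 0 (should be 0)
  u_3 · u_1 = 0 (should be 0)
  u_3 · u_2 = 0 (should be 0)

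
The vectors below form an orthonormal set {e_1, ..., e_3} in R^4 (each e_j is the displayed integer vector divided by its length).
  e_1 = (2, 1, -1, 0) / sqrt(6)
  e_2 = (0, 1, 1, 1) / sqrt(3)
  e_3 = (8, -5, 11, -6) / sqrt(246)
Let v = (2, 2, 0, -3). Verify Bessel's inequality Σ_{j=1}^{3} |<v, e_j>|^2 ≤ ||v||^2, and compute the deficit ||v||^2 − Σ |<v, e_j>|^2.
Σ |<v, e_j>|^2 = 1067/123; ||v||^2 = 17; deficit = 1024/123

Write each e_j = u_j / sqrt(<u_j, u_j>) where u_j is the displayed integer vector. Then <v, e_j> = <v, u_j> / sqrt(<u_j, u_j>), so |<v, e_j>|^2 = <v, u_j>^2 / <u_j, u_j>.
Coefficients: <v, e_1> = 6/sqrt(6), <v, e_2> = -1/sqrt(3), <v, e_3> = 24/sqrt(246).
Square and sum: Σ |<v, e_j>|^2 = 1067/123.
Compute ||v||^2 = v·v = 17.
Deficit = 17 − 1067/123 = 1024/123 ≥ 0, confirming Bessel's inequality. (The deficit equals ||v − Σ <v,e_j> e_j||^2, the squared distance from v to span{e_j}.)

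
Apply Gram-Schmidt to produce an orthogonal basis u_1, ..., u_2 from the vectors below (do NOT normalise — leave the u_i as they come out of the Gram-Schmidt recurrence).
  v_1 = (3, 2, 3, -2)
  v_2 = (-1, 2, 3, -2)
Orthogonal basis:
  u_1 = (3, 2, 3, -2)
  u_2 = (-34/13, 12/13, 18/13, -12/13)

Apply the Gram-Schmidt recurrence
  u_1 = v_1
  u_i = v_i − Σ_{j<i} ((v_i · u_j) / (u_j · u_j)) · u_j.

Step by step this gives:
  u_1 = (3, 2, 3, -2)
  u_2 = (-34/13, 12/13, 18/13, -12/13)

Orthogonality check:
  u_2 · u_1 = 0 (should be 0)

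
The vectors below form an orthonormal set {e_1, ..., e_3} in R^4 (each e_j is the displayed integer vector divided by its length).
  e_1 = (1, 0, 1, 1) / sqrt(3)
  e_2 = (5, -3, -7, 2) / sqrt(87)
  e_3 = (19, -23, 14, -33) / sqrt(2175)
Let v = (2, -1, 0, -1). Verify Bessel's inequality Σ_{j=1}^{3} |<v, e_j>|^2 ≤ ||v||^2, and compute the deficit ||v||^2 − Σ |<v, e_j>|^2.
Σ |<v, e_j>|^2 = 434/75; ||v||^2 = 6; deficit = 16/75

Write each e_j = u_j / sqrt(<u_j, u_j>) where u_j is the displayed integer vector. Then <v, e_j> = <v, u_j> / sqrt(<u_j, u_j>), so |<v, e_j>|^2 = <v, u_j>^2 / <u_j, u_j>.
Coefficients: <v, e_1> = 1/sqrt(3), <v, e_2> = 11/sqrt(87), <v, e_3> = 94/sqrt(2175).
Square and sum: Σ |<v, e_j>|^2 = 434/75.
Compute ||v||^2 = v·v = 6.
Deficit = 6 − 434/75 = 16/75 ≥ 0, confirming Bessel's inequality. (The deficit equals ||v − Σ <v,e_j> e_j||^2, the squared distance from v to span{e_j}.)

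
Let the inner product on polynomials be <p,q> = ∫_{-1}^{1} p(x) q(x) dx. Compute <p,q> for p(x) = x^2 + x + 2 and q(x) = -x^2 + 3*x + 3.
<p,q> = 214/15

Expand the product: p(x)·q(x) = -x^4 + 2*x^3 + 4*x^2 + 9*x + 6.
∫_{-1}^{1} of each monomial x^k gives [2/(k+1) if k even, 0 if k odd]. Integrating term-by-term (or equivalently evaluating the antiderivative F(x) = -x^5/5 + x^4/2 + 4*x^3/3 + 9*x^2/2 + 6*x at the endpoints):
  F(1) − F(−1) = 182/15 − (-32/15) = 214/15.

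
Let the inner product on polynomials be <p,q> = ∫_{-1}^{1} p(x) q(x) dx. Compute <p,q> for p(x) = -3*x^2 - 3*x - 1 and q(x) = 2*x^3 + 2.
<p,q> = -52/5

Expand the product: p(x)·q(x) = -6*x^5 - 6*x^4 - 2*x^3 - 6*x^2 - 6*x - 2.
∫_{-1}^{1} of each monomial x^k gives [2/(k+1) if k even, 0 if k odd]. Integrating term-by-term (or equivalently evaluating the antiderivative F(x) = -x^6 - 6*x^5/5 - x^4/2 - 2*x^3 - 3*x^2 - 2*x at the endpoints):
  F(1) − F(−1) = -97/10 − (7/10) = -52/5.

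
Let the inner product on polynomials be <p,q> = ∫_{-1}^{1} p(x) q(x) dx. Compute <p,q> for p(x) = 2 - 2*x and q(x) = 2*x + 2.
<p,q> = 16/3

Expand the product: p(x)·q(x) = 4 - 4*x^2.
∫_{-1}^{1} of each monomial x^k gives [2/(k+1) if k even, 0 if k odd]. Integrating term-by-term (or equivalently evaluating the antiderivative F(x) = -4*x^3/3 + 4*x at the endpoints):
  F(1) − F(−1) = 8/3 − (-8/3) = 16/3.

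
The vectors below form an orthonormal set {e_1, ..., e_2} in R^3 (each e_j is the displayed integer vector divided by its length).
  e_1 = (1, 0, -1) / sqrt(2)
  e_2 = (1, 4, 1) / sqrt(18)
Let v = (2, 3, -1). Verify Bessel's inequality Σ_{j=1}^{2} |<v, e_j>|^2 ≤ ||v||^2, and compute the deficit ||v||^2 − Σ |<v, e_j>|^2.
Σ |<v, e_j>|^2 = 125/9; ||v||^2 = 14; deficit = 1/9

Write each e_j = u_j / sqrt(<u_j, u_j>) where u_j is the displayed integer vector. Then <v, e_j> = <v, u_j> / sqrt(<u_j, u_j>), so |<v, e_j>|^2 = <v, u_j>^2 / <u_j, u_j>.
Coefficients: <v, e_1> = 3/sqrt(2), <v, e_2> = 13/sqrt(18).
Square and sum: Σ |<v, e_j>|^2 = 125/9.
Compute ||v||^2 = v·v = 14.
Deficit = 14 − 125/9 = 1/9 ≥ 0, confirming Bessel's inequality. (The deficit equals ||v − Σ <v,e_j> e_j||^2, the squared distance from v to span{e_j}.)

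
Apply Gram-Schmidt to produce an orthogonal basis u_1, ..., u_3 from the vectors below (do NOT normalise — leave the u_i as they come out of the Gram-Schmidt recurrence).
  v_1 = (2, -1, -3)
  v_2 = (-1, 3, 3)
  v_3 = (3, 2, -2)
Orthogonal basis:
  u_1 = (2, -1, -3)
  u_2 = (1, 2, 0)
  u_3 = (6/35, -3/35, 1/7)

Apply the Gram-Schmidt recurrence
  u_1 = v_1
  u_i = v_i − Σ_{j<i} ((v_i · u_j) / (u_j · u_j)) · u_j.

Step by step this gives:
  u_1 = (2, -1, -3)
  u_2 = (1, 2, 0)
  u_3 = (6/35, -3/35, 1/7)

Orthogonality check:
  u_2 · u_1 = 0 (should be 0)
  u_3 · u_1 = 0 (should be 0)
  u_3 · u_2 = 0 (should be 0)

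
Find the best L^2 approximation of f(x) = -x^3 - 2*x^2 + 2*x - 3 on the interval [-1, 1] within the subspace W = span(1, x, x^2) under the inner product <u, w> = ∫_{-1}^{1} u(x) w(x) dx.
g(x) = -2*x^2 + 7*x/5 - 3

The best approximation g ∈ W is the orthogonal projection of f onto W. Writing g = a_0 + a_1 x + a_2 x^2, the coefficients solve the normal equations G · a = b where
  G_{ij} = <φ_i, φ_j> and b_i = <f, φ_i>, with φ_0 = 1, φ_1 = x, φ_2 = x^2.
G =
  [2, 0, 2/3]
  [0, 2/3, 0]
  [2/3, 0, 2/5],
b = (-22/3, 14/15, -14/5).
Solving gives a_0 = -3, a_1 = 7/5, a_2 = -2, so
  g(x) = -2*x^2 + 7*x/5 - 3.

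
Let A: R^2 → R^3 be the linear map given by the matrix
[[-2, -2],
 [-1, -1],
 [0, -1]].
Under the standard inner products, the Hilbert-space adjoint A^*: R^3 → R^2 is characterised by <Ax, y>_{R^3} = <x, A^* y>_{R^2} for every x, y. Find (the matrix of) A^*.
A^* = A^T =
[[-2, -1, 0],
 [-2, -1, -1]]

For real matrices with standard dot products, the defining identity <Ax, y> = <x, A^* y> gives (Ax)^T y = x^T (A^*) y, i.e. x^T A^T y = x^T (A^*) y. Since this holds for all x, y, we must have A^* = A^T. Therefore
A^* =
[[-2, -1, 0],
 [-2, -1, -1]].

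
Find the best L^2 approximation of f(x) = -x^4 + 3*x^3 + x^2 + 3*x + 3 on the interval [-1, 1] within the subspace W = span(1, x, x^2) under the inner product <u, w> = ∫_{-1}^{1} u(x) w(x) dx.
g(x) = x^2/7 + 24*x/5 + 108/35

The best approximation g ∈ W is the orthogonal projection of f onto W. Writing g = a_0 + a_1 x + a_2 x^2, the coefficients solve the normal equations G · a = b where
  G_{ij} = <φ_i, φ_j> and b_i = <f, φ_i>, with φ_0 = 1, φ_1 = x, φ_2 = x^2.
G =
  [2, 0, 2/3]
  [0, 2/3, 0]
  [2/3, 0, 2/5],
b = (94/15, 16/5, 74/35).
Solving gives a_0 = 108/35, a_1 = 24/5, a_2 = 1/7, so
  g(x) = x^2/7 + 24*x/5 + 108/35.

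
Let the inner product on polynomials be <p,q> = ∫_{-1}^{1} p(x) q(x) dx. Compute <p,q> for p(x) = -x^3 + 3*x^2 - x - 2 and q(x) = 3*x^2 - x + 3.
<p,q> = -16/3

Expand the product: p(x)·q(x) = -3*x^5 + 10*x^4 - 9*x^3 + 4*x^2 - x - 6.
∫_{-1}^{1} of each monomial x^k gives [2/(k+1) if k even, 0 if k odd]. Integrating term-by-term (or equivalently evaluating the antiderivative F(x) = -x^6/2 + 2*x^5 - 9*x^4/4 + 4*x^3/3 - x^2/2 - 6*x at the endpoints):
  F(1) − F(−1) = -71/12 − (-7/12) = -16/3.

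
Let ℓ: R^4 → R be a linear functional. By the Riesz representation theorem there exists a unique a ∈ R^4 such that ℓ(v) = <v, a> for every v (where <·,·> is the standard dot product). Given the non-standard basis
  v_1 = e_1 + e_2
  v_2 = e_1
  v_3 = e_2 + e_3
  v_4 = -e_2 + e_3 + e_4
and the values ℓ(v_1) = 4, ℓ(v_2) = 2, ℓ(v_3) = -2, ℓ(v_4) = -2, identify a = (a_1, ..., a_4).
a = (2, 2, -4, 4)

Write a = (a_1, ..., a_4) in the standard basis. For each basis vector v_i, ℓ(v_i) = <v_i, a> is a linear equation in the a_j's. Collect the n equations into a matrix system V a = ℓ, where row i of V is v_i (expressed in the standard basis). Since V is invertible (lower-triangular with 1s on the diagonal, up to permutation), solve by back-substitution:
  V =
[[1, 1, 0, 0],
 [1, 0, 0, 0],
 [0, 1, 1, 0],
 [0, -1, 1, 1]]
  V a = (4, 2, -2, -2)
Solving gives a = (2, 2, -4, 4).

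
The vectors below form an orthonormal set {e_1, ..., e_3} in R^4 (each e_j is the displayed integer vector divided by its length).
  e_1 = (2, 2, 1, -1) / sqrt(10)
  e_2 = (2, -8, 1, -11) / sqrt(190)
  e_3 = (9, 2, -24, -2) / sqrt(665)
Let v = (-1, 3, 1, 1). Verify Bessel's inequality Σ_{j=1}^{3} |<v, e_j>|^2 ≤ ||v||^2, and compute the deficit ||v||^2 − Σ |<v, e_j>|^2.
Σ |<v, e_j>|^2 = 339/35; ||v||^2 = 12; deficit = 81/35

Write each e_j = u_j / sqrt(<u_j, u_j>) where u_j is the displayed integer vector. Then <v, e_j> = <v, u_j> / sqrt(<u_j, u_j>), so |<v, e_j>|^2 = <v, u_j>^2 / <u_j, u_j>.
Coefficients: <v, e_1> = 4/sqrt(10), <v, e_2> = -36/sqrt(190), <v, e_3> = -29/sqrt(665).
Square and sum: Σ |<v, e_j>|^2 = 339/35.
Compute ||v||^2 = v·v = 12.
Deficit = 12 − 339/35 = 81/35 ≥ 0, confirming Bessel's inequality. (The deficit equals ||v − Σ <v,e_j> e_j||^2, the squared distance from v to span{e_j}.)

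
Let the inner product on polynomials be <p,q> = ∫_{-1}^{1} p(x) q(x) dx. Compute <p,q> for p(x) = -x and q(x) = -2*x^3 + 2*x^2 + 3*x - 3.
<p,q> = -6/5

Expand the product: p(x)·q(x) = 2*x^4 - 2*x^3 - 3*x^2 + 3*x.
∫_{-1}^{1} of each monomial x^k gives [2/(k+1) if k even, 0 if k odd]. Integrating term-by-term (or equivalently evaluating the antiderivative F(x) = 2*x^5/5 - x^4/2 - x^3 + 3*x^2/2 at the endpoints):
  F(1) − F(−1) = 2/5 − (8/5) = -6/5.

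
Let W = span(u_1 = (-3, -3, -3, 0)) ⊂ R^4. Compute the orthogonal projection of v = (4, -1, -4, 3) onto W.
proj_W(v) = (-1/3, -1/3, -1/3, 0)

Set up U = [u_1 | ... | u_1] ∈ R^(4×1). The projector onto W = col(U) is P = U (U^T U)^(-1) U^T.
Compute U^T U =
  [27],
and U^T v = (3).
Solve U^T U · c = U^T v for the coefficients: c = (1/9). The projection is proj_W(v) = U c.
Check: (v - proj_W(v)) · u_1 = 0  (should be 0).
Result: proj_W(v) = (-1/3, -1/3, -1/3, 0).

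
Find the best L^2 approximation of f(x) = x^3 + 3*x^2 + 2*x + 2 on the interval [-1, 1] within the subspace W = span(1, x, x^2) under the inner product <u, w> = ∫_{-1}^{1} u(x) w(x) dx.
g(x) = 3*x^2 + 13*x/5 + 2

The best approximation g ∈ W is the orthogonal projection of f onto W. Writing g = a_0 + a_1 x + a_2 x^2, the coefficients solve the normal equations G · a = b where
  G_{ij} = <φ_i, φ_j> and b_i = <f, φ_i>, with φ_0 = 1, φ_1 = x, φ_2 = x^2.
G =
  [2, 0, 2/3]
  [0, 2/3, 0]
  [2/3, 0, 2/5],
b = (6, 26/15, 38/15).
Solving gives a_0 = 2, a_1 = 13/5, a_2 = 3, so
  g(x) = 3*x^2 + 13*x/5 + 2.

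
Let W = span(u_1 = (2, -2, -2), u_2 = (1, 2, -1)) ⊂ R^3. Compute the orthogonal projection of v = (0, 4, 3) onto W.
proj_W(v) = (-3/2, 4, 3/2)

Set up U = [u_1 | ... | u_2] ∈ R^(3×2). The projector onto W = col(U) is P = U (U^T U)^(-1) U^T.
Compute U^T U =
  [12, 0]
  [0, 6],
and U^T v = (-14, 5).
Solve U^T U · c = U^T v for the coefficients: c = (-7/6, 5/6). The projection is proj_W(v) = U c.
Check: (v - proj_W(v)) · u_1 = 0  (should be 0).
Check: (v - proj_W(v)) · u_2 = 0  (should be 0).
Result: proj_W(v) = (-3/2, 4, 3/2).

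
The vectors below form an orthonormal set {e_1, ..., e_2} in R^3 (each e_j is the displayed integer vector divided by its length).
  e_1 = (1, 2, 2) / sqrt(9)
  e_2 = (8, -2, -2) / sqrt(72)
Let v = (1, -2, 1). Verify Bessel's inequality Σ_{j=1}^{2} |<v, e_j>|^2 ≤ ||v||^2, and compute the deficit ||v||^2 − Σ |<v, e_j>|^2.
Σ |<v, e_j>|^2 = 3/2; ||v||^2 = 6; deficit = 9/2

Write each e_j = u_j / sqrt(<u_j, u_j>) where u_j is the displayed integer vector. Then <v, e_j> = <v, u_j> / sqrt(<u_j, u_j>), so |<v, e_j>|^2 = <v, u_j>^2 / <u_j, u_j>.
Coefficients: <v, e_1> = -1/sqrt(9), <v, e_2> = 10/sqrt(72).
Square and sum: Σ |<v, e_j>|^2 = 3/2.
Compute ||v||^2 = v·v = 6.
Deficit = 6 − 3/2 = 9/2 ≥ 0, confirming Bessel's inequality. (The deficit equals ||v − Σ <v,e_j> e_j||^2, the squared distance from v to span{e_j}.)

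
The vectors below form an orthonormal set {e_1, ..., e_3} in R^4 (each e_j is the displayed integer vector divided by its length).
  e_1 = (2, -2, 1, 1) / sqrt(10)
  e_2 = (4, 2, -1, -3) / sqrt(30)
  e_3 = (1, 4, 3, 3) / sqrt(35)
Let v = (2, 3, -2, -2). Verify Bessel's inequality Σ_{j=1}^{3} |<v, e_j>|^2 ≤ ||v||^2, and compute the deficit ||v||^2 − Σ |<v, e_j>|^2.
Σ |<v, e_j>|^2 = 2084/105; ||v||^2 = 21; deficit = 121/105

Write each e_j = u_j / sqrt(<u_j, u_j>) where u_j is the displayed integer vector. Then <v, e_j> = <v, u_j> / sqrt(<u_j, u_j>), so |<v, e_j>|^2 = <v, u_j>^2 / <u_j, u_j>.
Coefficients: <v, e_1> = -6/sqrt(10), <v, e_2> = 22/sqrt(30), <v, e_3> = 2/sqrt(35).
Square and sum: Σ |<v, e_j>|^2 = 2084/105.
Compute ||v||^2 = v·v = 21.
Deficit = 21 − 2084/105 = 121/105 ≥ 0, confirming Bessel's inequality. (The deficit equals ||v − Σ <v,e_j> e_j||^2, the squared distance from v to span{e_j}.)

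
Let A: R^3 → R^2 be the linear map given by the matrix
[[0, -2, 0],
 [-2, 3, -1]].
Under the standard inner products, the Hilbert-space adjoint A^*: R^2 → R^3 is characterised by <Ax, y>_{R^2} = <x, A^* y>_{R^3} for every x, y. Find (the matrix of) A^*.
A^* = A^T =
[[0, -2],
 [-2, 3],
 [0, -1]]

For real matrices with standard dot products, the defining identity <Ax, y> = <x, A^* y> gives (Ax)^T y = x^T (A^*) y, i.e. x^T A^T y = x^T (A^*) y. Since this holds for all x, y, we must have A^* = A^T. Therefore
A^* =
[[0, -2],
 [-2, 3],
 [0, -1]].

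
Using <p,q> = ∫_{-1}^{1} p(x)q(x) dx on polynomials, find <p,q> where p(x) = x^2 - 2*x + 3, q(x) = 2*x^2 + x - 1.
<p,q> = -16/5

Expand the product: p(x)·q(x) = 2*x^4 - 3*x^3 + 3*x^2 + 5*x - 3.
∫_{-1}^{1} of each monomial x^k gives [2/(k+1) if k even, 0 if k odd]. Integrating term-by-term (or equivalently evaluating the antiderivative F(x) = 2*x^5/5 - 3*x^4/4 + x^3 + 5*x^2/2 - 3*x at the endpoints):
  F(1) − F(−1) = 3/20 − (67/20) = -16/5.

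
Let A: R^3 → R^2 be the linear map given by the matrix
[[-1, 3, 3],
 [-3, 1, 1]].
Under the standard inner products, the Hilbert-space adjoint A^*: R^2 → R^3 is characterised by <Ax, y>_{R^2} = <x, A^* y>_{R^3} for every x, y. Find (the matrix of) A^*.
A^* = A^T =
[[-1, -3],
 [3, 1],
 [3, 1]]

For real matrices with standard dot products, the defining identity <Ax, y> = <x, A^* y> gives (Ax)^T y = x^T (A^*) y, i.e. x^T A^T y = x^T (A^*) y. Since this holds for all x, y, we must have A^* = A^T. Therefore
A^* =
[[-1, -3],
 [3, 1],
 [3, 1]].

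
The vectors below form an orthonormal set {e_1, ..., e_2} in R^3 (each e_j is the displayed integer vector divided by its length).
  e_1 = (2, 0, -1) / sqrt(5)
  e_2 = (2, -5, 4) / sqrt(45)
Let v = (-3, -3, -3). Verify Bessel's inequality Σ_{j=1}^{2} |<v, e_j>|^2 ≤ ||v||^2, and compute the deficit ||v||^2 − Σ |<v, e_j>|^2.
Σ |<v, e_j>|^2 = 2; ||v||^2 = 27; deficit = 25

Write each e_j = u_j / sqrt(<u_j, u_j>) where u_j is the displayed integer vector. Then <v, e_j> = <v, u_j> / sqrt(<u_j, u_j>), so |<v, e_j>|^2 = <v, u_j>^2 / <u_j, u_j>.
Coefficients: <v, e_1> = -3/sqrt(5), <v, e_2> = -3/sqrt(45).
Square and sum: Σ |<v, e_j>|^2 = 2.
Compute ||v||^2 = v·v = 27.
Deficit = 27 − 2 = 25 ≥ 0, confirming Bessel's inequality. (The deficit equals ||v − Σ <v,e_j> e_j||^2, the squared distance from v to span{e_j}.)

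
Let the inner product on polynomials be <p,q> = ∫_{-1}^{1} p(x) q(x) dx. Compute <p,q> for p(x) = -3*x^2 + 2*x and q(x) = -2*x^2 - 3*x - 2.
<p,q> = 12/5

Expand the product: p(x)·q(x) = 6*x^4 + 5*x^3 - 4*x.
∫_{-1}^{1} of each monomial x^k gives [2/(k+1) if k even, 0 if k odd]. Integrating term-by-term (or equivalently evaluating the antiderivative F(x) = 6*x^5/5 + 5*x^4/4 - 2*x^2 at the endpoints):
  F(1) − F(−1) = 9/20 − (-39/20) = 12/5.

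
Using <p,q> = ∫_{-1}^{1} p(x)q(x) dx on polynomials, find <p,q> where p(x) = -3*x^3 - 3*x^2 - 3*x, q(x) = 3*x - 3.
<p,q> = -18/5

Expand the product: p(x)·q(x) = -9*x^4 + 9*x.
∫_{-1}^{1} of each monomial x^k gives [2/(k+1) if k even, 0 if k odd]. Integrating term-by-term (or equivalently evaluating the antiderivative F(x) = -9*x^5/5 + 9*x^2/2 at the endpoints):
  F(1) − F(−1) = 27/10 − (63/10) = -18/5.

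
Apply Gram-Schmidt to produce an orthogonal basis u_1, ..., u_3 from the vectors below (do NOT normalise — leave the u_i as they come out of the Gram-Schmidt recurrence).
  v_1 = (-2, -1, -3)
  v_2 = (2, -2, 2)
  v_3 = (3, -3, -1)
Orthogonal basis:
  u_1 = (-2, -1, -3)
  u_2 = (6/7, -18/7, 2/7)
  u_3 = (24/13, 6/13, -18/13)

Apply the Gram-Schmidt recurrence
  u_1 = v_1
  u_i = v_i − Σ_{j<i} ((v_i · u_j) / (u_j · u_j)) · u_j.

Step by step this gives:
  u_1 = (-2, -1, -3)
  u_2 = (6/7, -18/7, 2/7)
  u_3 = (24/13, 6/13, -18/13)

Orthogonality check:
  u_2 · u_1 = 0 (should be 0)
  u_3 · u_1 = 0 (should be 0)
  u_3 · u_2 = 0 (should be 0)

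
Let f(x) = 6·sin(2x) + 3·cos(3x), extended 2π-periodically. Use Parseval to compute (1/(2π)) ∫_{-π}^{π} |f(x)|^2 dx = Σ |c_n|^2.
Σ |c_n|^2 = 45/2

Expand |f|^2 and use orthogonality of {sin(nx), cos(mx)} on [-π, π]:
  ∫_{-π}^{π} sin(nx)^2 dx = π, ∫ cos(mx)^2 dx = π, and cross terms integrate to 0.
So ∫_{-π}^{π} f(x)^2 dx = 6^2 · π + 3^2 · π = (36 + 9)π.
Divide by 2π: (36 + 9)/2 = 45/2.
By Parseval, this equals Σ |c_n|^2.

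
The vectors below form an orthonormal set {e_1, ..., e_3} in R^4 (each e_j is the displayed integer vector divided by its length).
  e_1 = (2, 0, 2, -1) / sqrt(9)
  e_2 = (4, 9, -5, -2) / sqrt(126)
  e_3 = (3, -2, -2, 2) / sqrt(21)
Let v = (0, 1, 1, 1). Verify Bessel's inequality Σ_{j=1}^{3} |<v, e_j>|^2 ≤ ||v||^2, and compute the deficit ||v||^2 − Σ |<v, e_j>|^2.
Σ |<v, e_j>|^2 = 1/3; ||v||^2 = 3; deficit = 8/3

Write each e_j = u_j / sqrt(<u_j, u_j>) where u_j is the displayed integer vector. Then <v, e_j> = <v, u_j> / sqrt(<u_j, u_j>), so |<v, e_j>|^2 = <v, u_j>^2 / <u_j, u_j>.
Coefficients: <v, e_1> = 1/sqrt(9), <v, e_2> = 2/sqrt(126), <v, e_3> = -2/sqrt(21).
Square and sum: Σ |<v, e_j>|^2 = 1/3.
Compute ||v||^2 = v·v = 3.
Deficit = 3 − 1/3 = 8/3 ≥ 0, confirming Bessel's inequality. (The deficit equals ||v − Σ <v,e_j> e_j||^2, the squared distance from v to span{e_j}.)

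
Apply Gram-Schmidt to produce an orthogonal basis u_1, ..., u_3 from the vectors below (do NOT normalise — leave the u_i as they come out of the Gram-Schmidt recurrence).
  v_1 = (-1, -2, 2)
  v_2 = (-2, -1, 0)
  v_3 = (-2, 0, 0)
Orthogonal basis:
  u_1 = (-1, -2, 2)
  u_2 = (-14/9, -1/9, -8/9)
  u_3 = (-8/29, 16/29, 12/29)

Apply the Gram-Schmidt recurrence
  u_1 = v_1
  u_i = v_i − Σ_{j<i} ((v_i · u_j) / (u_j · u_j)) · u_j.

Step by step this gives:
  u_1 = (-1, -2, 2)
  u_2 = (-14/9, -1/9, -8/9)
  u_3 = (-8/29, 16/29, 12/29)

Orthogonality check:
  u_2 · u_1 = 0 (should be 0)
  u_3 · u_1 = 0 (should be 0)
  u_3 · u_2 = 0 (should be 0)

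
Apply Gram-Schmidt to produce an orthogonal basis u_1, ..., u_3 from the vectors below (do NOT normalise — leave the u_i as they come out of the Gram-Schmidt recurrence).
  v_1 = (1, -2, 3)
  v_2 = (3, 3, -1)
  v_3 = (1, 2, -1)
Orthogonal basis:
  u_1 = (1, -2, 3)
  u_2 = (24/7, 15/7, 2/7)
  u_3 = (-14/115, 4/23, 18/115)

Apply the Gram-Schmidt recurrence
  u_1 = v_1
  u_i = v_i − Σ_{j<i} ((v_i · u_j) / (u_j · u_j)) · u_j.

Step by step this gives:
  u_1 = (1, -2, 3)
  u_2 = (24/7, 15/7, 2/7)
  u_3 = (-14/115, 4/23, 18/115)

Orthogonality check:
  u_2 · u_1 = 0 (should be 0)
  u_3 · u_1 = 0 (should be 0)
  u_3 · u_2 = 0 (should be 0)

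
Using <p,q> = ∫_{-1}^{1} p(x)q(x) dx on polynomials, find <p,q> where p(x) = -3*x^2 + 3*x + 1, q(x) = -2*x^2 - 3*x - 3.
<p,q> = -74/15

Expand the product: p(x)·q(x) = 6*x^4 + 3*x^3 - 2*x^2 - 12*x - 3.
∫_{-1}^{1} of each monomial x^k gives [2/(k+1) if k even, 0 if k odd]. Integrating term-by-term (or equivalently evaluating the antiderivative F(x) = 6*x^5/5 + 3*x^4/4 - 2*x^3/3 - 6*x^2 - 3*x at the endpoints):
  F(1) − F(−1) = -463/60 − (-167/60) = -74/15.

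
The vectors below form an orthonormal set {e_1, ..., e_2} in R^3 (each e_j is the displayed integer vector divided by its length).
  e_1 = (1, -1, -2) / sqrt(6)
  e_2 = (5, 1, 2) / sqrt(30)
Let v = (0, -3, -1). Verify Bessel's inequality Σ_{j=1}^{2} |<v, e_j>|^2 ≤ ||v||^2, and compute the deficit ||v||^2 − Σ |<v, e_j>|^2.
Σ |<v, e_j>|^2 = 5; ||v||^2 = 10; deficit = 5

Write each e_j = u_j / sqrt(<u_j, u_j>) where u_j is the displayed integer vector. Then <v, e_j> = <v, u_j> / sqrt(<u_j, u_j>), so |<v, e_j>|^2 = <v, u_j>^2 / <u_j, u_j>.
Coefficients: <v, e_1> = 5/sqrt(6), <v, e_2> = -5/sqrt(30).
Square and sum: Σ |<v, e_j>|^2 = 5.
Compute ||v||^2 = v·v = 10.
Deficit = 10 − 5 = 5 ≥ 0, confirming Bessel's inequality. (The deficit equals ||v − Σ <v,e_j> e_j||^2, the squared distance from v to span{e_j}.)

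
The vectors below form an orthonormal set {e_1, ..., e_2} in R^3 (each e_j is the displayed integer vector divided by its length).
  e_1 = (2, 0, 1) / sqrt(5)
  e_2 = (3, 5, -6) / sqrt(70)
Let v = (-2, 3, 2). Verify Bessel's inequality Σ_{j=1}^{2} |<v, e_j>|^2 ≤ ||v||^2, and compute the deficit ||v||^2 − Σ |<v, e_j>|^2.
Σ |<v, e_j>|^2 = 13/14; ||v||^2 = 17; deficit = 225/14

Write each e_j = u_j / sqrt(<u_j, u_j>) where u_j is the displayed integer vector. Then <v, e_j> = <v, u_j> / sqrt(<u_j, u_j>), so |<v, e_j>|^2 = <v, u_j>^2 / <u_j, u_j>.
Coefficients: <v, e_1> = -2/sqrt(5), <v, e_2> = -3/sqrt(70).
Square and sum: Σ |<v, e_j>|^2 = 13/14.
Compute ||v||^2 = v·v = 17.
Deficit = 17 − 13/14 = 225/14 ≥ 0, confirming Bessel's inequality. (The deficit equals ||v − Σ <v,e_j> e_j||^2, the squared distance from v to span{e_j}.)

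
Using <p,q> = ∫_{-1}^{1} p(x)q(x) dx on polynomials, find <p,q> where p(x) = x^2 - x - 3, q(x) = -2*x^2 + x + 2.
<p,q> = -122/15

Expand the product: p(x)·q(x) = -2*x^4 + 3*x^3 + 7*x^2 - 5*x - 6.
∫_{-1}^{1} of each monomial x^k gives [2/(k+1) if k even, 0 if k odd]. Integrating term-by-term (or equivalently evaluating the antiderivative F(x) = -2*x^5/5 + 3*x^4/4 + 7*x^3/3 - 5*x^2/2 - 6*x at the endpoints):
  F(1) − F(−1) = -349/60 − (139/60) = -122/15.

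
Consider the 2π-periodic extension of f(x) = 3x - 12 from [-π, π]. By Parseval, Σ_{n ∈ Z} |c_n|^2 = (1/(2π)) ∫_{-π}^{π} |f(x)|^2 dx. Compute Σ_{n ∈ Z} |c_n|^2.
Σ |c_n|^2 = 3π^2 + 144

Expand and integrate term by term over [-π, π]:
  ∫ (3x)^2 dx = 9·(2π^3/3); ∫ 2·3·(-12)·x dx = 0 (odd integrand); ∫ (-12)^2 dx = 144·2π.
So (1/(2π)) ∫_{-π}^{π} (3x - 12)^2 dx = 9π^2/3 + 144 = 3π^2 + 144.
Parseval ⇒ Σ |c_n|^2 = 3π^2 + 144.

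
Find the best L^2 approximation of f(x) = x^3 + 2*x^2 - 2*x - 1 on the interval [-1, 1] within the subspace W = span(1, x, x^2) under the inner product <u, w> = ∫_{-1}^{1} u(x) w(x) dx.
g(x) = 2*x^2 - 7*x/5 - 1

The best approximation g ∈ W is the orthogonal projection of f onto W. Writing g = a_0 + a_1 x + a_2 x^2, the coefficients solve the normal equations G · a = b where
  G_{ij} = <φ_i, φ_j> and b_i = <f, φ_i>, with φ_0 = 1, φ_1 = x, φ_2 = x^2.
G =
  [2, 0, 2/3]
  [0, 2/3, 0]
  [2/3, 0, 2/5],
b = (-2/3, -14/15, 2/15).
Solving gives a_0 = -1, a_1 = -7/5, a_2 = 2, so
  g(x) = 2*x^2 - 7*x/5 - 1.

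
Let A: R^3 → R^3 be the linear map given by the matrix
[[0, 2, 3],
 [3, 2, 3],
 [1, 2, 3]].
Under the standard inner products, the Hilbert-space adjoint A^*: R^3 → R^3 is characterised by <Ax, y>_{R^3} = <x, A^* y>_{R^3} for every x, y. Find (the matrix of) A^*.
A^* = A^T =
[[0, 3, 1],
 [2, 2, 2],
 [3, 3, 3]]

For real matrices with standard dot products, the defining identity <Ax, y> = <x, A^* y> gives (Ax)^T y = x^T (A^*) y, i.e. x^T A^T y = x^T (A^*) y. Since this holds for all x, y, we must have A^* = A^T. Therefore
A^* =
[[0, 3, 1],
 [2, 2, 2],
 [3, 3, 3]].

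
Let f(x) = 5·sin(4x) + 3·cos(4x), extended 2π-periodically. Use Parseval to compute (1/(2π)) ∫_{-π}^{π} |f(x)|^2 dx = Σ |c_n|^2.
Σ |c_n|^2 = 17

Expand |f|^2 and use orthogonality of {sin(nx), cos(mx)} on [-π, π]:
  ∫_{-π}^{π} sin(nx)^2 dx = π, ∫ cos(mx)^2 dx = π, and cross terms integrate to 0.
So ∫_{-π}^{π} f(x)^2 dx = 5^2 · π + 3^2 · π = (25 + 9)π.
Divide by 2π: (25 + 9)/2 = 17.
By Parseval, this equals Σ |c_n|^2.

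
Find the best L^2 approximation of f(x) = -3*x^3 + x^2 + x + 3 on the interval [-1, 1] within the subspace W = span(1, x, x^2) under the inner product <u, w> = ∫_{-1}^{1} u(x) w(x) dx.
g(x) = x^2 - 4*x/5 + 3

The best approximation g ∈ W is the orthogonal projection of f onto W. Writing g = a_0 + a_1 x + a_2 x^2, the coefficients solve the normal equations G · a = b where
  G_{ij} = <φ_i, φ_j> and b_i = <f, φ_i>, with φ_0 = 1, φ_1 = x, φ_2 = x^2.
G =
  [2, 0, 2/3]
  [0, 2/3, 0]
  [2/3, 0, 2/5],
b = (20/3, -8/15, 12/5).
Solving gives a_0 = 3, a_1 = -4/5, a_2 = 1, so
  g(x) = x^2 - 4*x/5 + 3.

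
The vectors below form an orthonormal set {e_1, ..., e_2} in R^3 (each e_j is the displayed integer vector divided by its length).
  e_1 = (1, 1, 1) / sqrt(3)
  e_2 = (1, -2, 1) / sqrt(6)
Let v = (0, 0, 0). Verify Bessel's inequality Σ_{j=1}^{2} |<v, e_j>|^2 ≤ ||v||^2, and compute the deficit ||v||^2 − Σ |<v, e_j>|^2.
Σ |<v, e_j>|^2 = 0; ||v||^2 = 0; deficit = 0

Write each e_j = u_j / sqrt(<u_j, u_j>) where u_j is the displayed integer vector. Then <v, e_j> = <v, u_j> / sqrt(<u_j, u_j>), so |<v, e_j>|^2 = <v, u_j>^2 / <u_j, u_j>.
Coefficients: <v, e_1> = 0/sqrt(3), <v, e_2> = 0/sqrt(6).
Square and sum: Σ |<v, e_j>|^2 = 0.
Compute ||v||^2 = v·v = 0.
Deficit = 0 − 0 = 0 ≥ 0, confirming Bessel's inequality. (The deficit equals ||v − Σ <v,e_j> e_j||^2, the squared distance from v to span{e_j}.)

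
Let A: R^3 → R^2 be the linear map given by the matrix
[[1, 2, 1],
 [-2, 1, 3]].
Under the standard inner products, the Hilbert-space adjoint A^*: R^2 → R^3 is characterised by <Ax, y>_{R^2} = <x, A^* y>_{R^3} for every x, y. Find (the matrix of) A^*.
A^* = A^T =
[[1, -2],
 [2, 1],
 [1, 3]]

For real matrices with standard dot products, the defining identity <Ax, y> = <x, A^* y> gives (Ax)^T y = x^T (A^*) y, i.e. x^T A^T y = x^T (A^*) y. Since this holds for all x, y, we must have A^* = A^T. Therefore
A^* =
[[1, -2],
 [2, 1],
 [1, 3]].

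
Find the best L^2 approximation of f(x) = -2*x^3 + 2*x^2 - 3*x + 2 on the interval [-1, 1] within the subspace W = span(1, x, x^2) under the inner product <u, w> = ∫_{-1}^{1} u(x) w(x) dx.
g(x) = 2*x^2 - 21*x/5 + 2

The best approximation g ∈ W is the orthogonal projection of f onto W. Writing g = a_0 + a_1 x + a_2 x^2, the coefficients solve the normal equations G · a = b where
  G_{ij} = <φ_i, φ_j> and b_i = <f, φ_i>, with φ_0 = 1, φ_1 = x, φ_2 = x^2.
G =
  [2, 0, 2/3]
  [0, 2/3, 0]
  [2/3, 0, 2/5],
b = (16/3, -14/5, 32/15).
Solving gives a_0 = 2, a_1 = -21/5, a_2 = 2, so
  g(x) = 2*x^2 - 21*x/5 + 2.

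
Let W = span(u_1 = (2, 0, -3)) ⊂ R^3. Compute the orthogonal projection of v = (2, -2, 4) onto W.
proj_W(v) = (-16/13, 0, 24/13)

Set up U = [u_1 | ... | u_1] ∈ R^(3×1). The projector onto W = col(U) is P = U (U^T U)^(-1) U^T.
Compute U^T U =
  [13],
and U^T v = (-8).
Solve U^T U · c = U^T v for the coefficients: c = (-8/13). The projection is proj_W(v) = U c.
Check: (v - proj_W(v)) · u_1 = 0  (should be 0).
Result: proj_W(v) = (-16/13, 0, 24/13).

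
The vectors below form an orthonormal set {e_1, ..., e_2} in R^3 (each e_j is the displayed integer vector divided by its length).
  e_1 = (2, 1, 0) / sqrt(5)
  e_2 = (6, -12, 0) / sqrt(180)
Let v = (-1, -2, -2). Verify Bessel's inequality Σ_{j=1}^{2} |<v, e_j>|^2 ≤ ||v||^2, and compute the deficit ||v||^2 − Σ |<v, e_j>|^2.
Σ |<v, e_j>|^2 = 5; ||v||^2 = 9; deficit = 4

Write each e_j = u_j / sqrt(<u_j, u_j>) where u_j is the displayed integer vector. Then <v, e_j> = <v, u_j> / sqrt(<u_j, u_j>), so |<v, e_j>|^2 = <v, u_j>^2 / <u_j, u_j>.
Coefficients: <v, e_1> = -4/sqrt(5), <v, e_2> = 18/sqrt(180).
Square and sum: Σ |<v, e_j>|^2 = 5.
Compute ||v||^2 = v·v = 9.
Deficit = 9 − 5 = 4 ≥ 0, confirming Bessel's inequality. (The deficit equals ||v − Σ <v,e_j> e_j||^2, the squared distance from v to span{e_j}.)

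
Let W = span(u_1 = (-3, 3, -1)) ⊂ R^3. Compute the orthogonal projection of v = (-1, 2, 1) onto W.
proj_W(v) = (-24/19, 24/19, -8/19)

Set up U = [u_1 | ... | u_1] ∈ R^(3×1). The projector onto W = col(U) is P = U (U^T U)^(-1) U^T.
Compute U^T U =
  [19],
and U^T v = (8).
Solve U^T U · c = U^T v for the coefficients: c = (8/19). The projection is proj_W(v) = U c.
Check: (v - proj_W(v)) · u_1 = 0  (should be 0).
Result: proj_W(v) = (-24/19, 24/19, -8/19).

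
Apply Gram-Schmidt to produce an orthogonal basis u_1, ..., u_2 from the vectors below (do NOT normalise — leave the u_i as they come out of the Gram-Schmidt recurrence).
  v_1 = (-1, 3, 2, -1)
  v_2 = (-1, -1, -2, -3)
Orthogonal basis:
  u_1 = (-1, 3, 2, -1)
  u_2 = (-6/5, -2/5, -8/5, -16/5)

Apply the Gram-Schmidt recurrence
  u_1 = v_1
  u_i = v_i − Σ_{j<i} ((v_i · u_j) / (u_j · u_j)) · u_j.

Step by step this gives:
  u_1 = (-1, 3, 2, -1)
  u_2 = (-6/5, -2/5, -8/5, -16/5)

Orthogonality check:
  u_2 · u_1 = 0 (should be 0)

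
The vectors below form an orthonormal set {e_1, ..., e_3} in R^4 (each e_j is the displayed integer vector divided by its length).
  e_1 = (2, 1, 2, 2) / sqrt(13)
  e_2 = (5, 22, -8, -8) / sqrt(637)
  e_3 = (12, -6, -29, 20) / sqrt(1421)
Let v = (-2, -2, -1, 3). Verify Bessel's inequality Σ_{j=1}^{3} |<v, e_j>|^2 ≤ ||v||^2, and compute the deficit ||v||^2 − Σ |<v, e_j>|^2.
Σ |<v, e_j>|^2 = 353/29; ||v||^2 = 18; deficit = 169/29

Write each e_j = u_j / sqrt(<u_j, u_j>) where u_j is the displayed integer vector. Then <v, e_j> = <v, u_j> / sqrt(<u_j, u_j>), so |<v, e_j>|^2 = <v, u_j>^2 / <u_j, u_j>.
Coefficients: <v, e_1> = -2/sqrt(13), <v, e_2> = -70/sqrt(637), <v, e_3> = 77/sqrt(1421).
Square and sum: Σ |<v, e_j>|^2 = 353/29.
Compute ||v||^2 = v·v = 18.
Deficit = 18 − 353/29 = 169/29 ≥ 0, confirming Bessel's inequality. (The deficit equals ||v − Σ <v,e_j> e_j||^2, the squared distance from v to span{e_j}.)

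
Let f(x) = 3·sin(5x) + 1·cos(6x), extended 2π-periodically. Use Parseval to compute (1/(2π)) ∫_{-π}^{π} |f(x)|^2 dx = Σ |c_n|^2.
Σ |c_n|^2 = 5

Expand |f|^2 and use orthogonality of {sin(nx), cos(mx)} on [-π, π]:
  ∫_{-π}^{π} sin(nx)^2 dx = π, ∫ cos(mx)^2 dx = π, and cross terms integrate to 0.
So ∫_{-π}^{π} f(x)^2 dx = 3^2 · π + 1^2 · π = (9 + 1)π.
Divide by 2π: (9 + 1)/2 = 5.
By Parseval, this equals Σ |c_n|^2.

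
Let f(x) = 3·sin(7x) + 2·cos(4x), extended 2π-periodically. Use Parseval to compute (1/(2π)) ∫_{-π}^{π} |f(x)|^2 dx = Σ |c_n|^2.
Σ |c_n|^2 = 13/2

Expand |f|^2 and use orthogonality of {sin(nx), cos(mx)} on [-π, π]:
  ∫_{-π}^{π} sin(nx)^2 dx = π, ∫ cos(mx)^2 dx = π, and cross terms integrate to 0.
So ∫_{-π}^{π} f(x)^2 dx = 3^2 · π + 2^2 · π = (9 + 4)π.
Divide by 2π: (9 + 4)/2 = 13/2.
By Parseval, this equals Σ |c_n|^2.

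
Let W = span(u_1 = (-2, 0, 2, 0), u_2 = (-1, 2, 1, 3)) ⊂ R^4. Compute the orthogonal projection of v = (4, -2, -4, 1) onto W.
proj_W(v) = (4, -2/13, -4, -3/13)

Set up U = [u_1 | ... | u_2] ∈ R^(4×2). The projector onto W = col(U) is P = U (U^T U)^(-1) U^T.
Compute U^T U =
  [8, 4]
  [4, 15],
and U^T v = (-16, -9).
Solve U^T U · c = U^T v for the coefficients: c = (-51/26, -1/13). The projection is proj_W(v) = U c.
Check: (v - proj_W(v)) · u_1 = 0  (should be 0).
Check: (v - proj_W(v)) · u_2 = 0  (should be 0).
Result: proj_W(v) = (4, -2/13, -4, -3/13).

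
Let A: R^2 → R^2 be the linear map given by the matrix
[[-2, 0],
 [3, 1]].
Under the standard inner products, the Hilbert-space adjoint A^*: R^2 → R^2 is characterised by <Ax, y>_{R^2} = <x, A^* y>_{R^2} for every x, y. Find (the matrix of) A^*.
A^* = A^T =
[[-2, 3],
 [0, 1]]

For real matrices with standard dot products, the defining identity <Ax, y> = <x, A^* y> gives (Ax)^T y = x^T (A^*) y, i.e. x^T A^T y = x^T (A^*) y. Since this holds for all x, y, we must have A^* = A^T. Therefore
A^* =
[[-2, 3],
 [0, 1]].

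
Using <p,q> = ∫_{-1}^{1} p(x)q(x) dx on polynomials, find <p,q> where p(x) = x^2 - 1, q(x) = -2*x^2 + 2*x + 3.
<p,q> = -52/15

Expand the product: p(x)·q(x) = -2*x^4 + 2*x^3 + 5*x^2 - 2*x - 3.
∫_{-1}^{1} of each monomial x^k gives [2/(k+1) if k even, 0 if k odd]. Integrating term-by-term (or equivalently evaluating the antiderivative F(x) = -2*x^5/5 + x^4/2 + 5*x^3/3 - x^2 - 3*x at the endpoints):
  F(1) − F(−1) = -67/30 − (37/30) = -52/15.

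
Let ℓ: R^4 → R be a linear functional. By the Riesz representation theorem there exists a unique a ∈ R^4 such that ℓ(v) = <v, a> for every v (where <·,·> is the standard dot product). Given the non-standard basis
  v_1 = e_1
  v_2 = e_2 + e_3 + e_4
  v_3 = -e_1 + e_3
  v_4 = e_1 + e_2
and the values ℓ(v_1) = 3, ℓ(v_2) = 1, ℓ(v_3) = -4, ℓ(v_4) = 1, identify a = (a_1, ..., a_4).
a = (3, -2, -1, 4)

Write a = (a_1, ..., a_4) in the standard basis. For each basis vector v_i, ℓ(v_i) = <v_i, a> is a linear equation in the a_j's. Collect the n equations into a matrix system V a = ℓ, where row i of V is v_i (expressed in the standard basis). Since V is invertible (lower-triangular with 1s on the diagonal, up to permutation), solve by back-substitution:
  V =
[[1, 0, 0, 0],
 [0, 1, 1, 1],
 [-1, 0, 1, 0],
 [1, 1, 0, 0]]
  V a = (3, 1, -4, 1)
Solving gives a = (3, -2, -1, 4).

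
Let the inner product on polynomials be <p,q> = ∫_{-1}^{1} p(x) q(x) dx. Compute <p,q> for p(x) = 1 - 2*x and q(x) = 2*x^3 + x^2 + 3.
<p,q> = 76/15

Expand the product: p(x)·q(x) = -4*x^4 + x^2 - 6*x + 3.
∫_{-1}^{1} of each monomial x^k gives [2/(k+1) if k even, 0 if k odd]. Integrating term-by-term (or equivalently evaluating the antiderivative F(x) = -4*x^5/5 + x^3/3 - 3*x^2 + 3*x at the endpoints):
  F(1) − F(−1) = -7/15 − (-83/15) = 76/15.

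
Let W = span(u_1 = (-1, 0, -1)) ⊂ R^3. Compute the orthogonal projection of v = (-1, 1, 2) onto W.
proj_W(v) = (1/2, 0, 1/2)

Set up U = [u_1 | ... | u_1] ∈ R^(3×1). The projector onto W = col(U) is P = U (U^T U)^(-1) U^T.
Compute U^T U =
  [2],
and U^T v = (-1).
Solve U^T U · c = U^T v for the coefficients: c = (-1/2). The projection is proj_W(v) = U c.
Check: (v - proj_W(v)) · u_1 = 0  (should be 0).
Result: proj_W(v) = (1/2, 0, 1/2).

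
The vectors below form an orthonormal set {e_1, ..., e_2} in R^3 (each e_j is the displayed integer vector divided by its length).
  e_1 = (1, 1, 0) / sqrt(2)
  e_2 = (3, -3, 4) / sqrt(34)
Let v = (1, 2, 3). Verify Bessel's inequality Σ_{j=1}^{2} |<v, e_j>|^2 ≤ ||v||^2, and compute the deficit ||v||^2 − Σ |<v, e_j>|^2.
Σ |<v, e_j>|^2 = 117/17; ||v||^2 = 14; deficit = 121/17

Write each e_j = u_j / sqrt(<u_j, u_j>) where u_j is the displayed integer vector. Then <v, e_j> = <v, u_j> / sqrt(<u_j, u_j>), so |<v, e_j>|^2 = <v, u_j>^2 / <u_j, u_j>.
Coefficients: <v, e_1> = 3/sqrt(2), <v, e_2> = 9/sqrt(34).
Square and sum: Σ |<v, e_j>|^2 = 117/17.
Compute ||v||^2 = v·v = 14.
Deficit = 14 − 117/17 = 121/17 ≥ 0, confirming Bessel's inequality. (The deficit equals ||v − Σ <v,e_j> e_j||^2, the squared distance from v to span{e_j}.)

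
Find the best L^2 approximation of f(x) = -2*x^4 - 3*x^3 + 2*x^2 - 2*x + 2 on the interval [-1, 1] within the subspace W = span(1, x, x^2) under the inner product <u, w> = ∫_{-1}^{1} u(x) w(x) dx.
g(x) = 2*x^2/7 - 19*x/5 + 76/35

The best approximation g ∈ W is the orthogonal projection of f onto W. Writing g = a_0 + a_1 x + a_2 x^2, the coefficients solve the normal equations G · a = b where
  G_{ij} = <φ_i, φ_j> and b_i = <f, φ_i>, with φ_0 = 1, φ_1 = x, φ_2 = x^2.
G =
  [2, 0, 2/3]
  [0, 2/3, 0]
  [2/3, 0, 2/5],
b = (68/15, -38/15, 164/105).
Solving gives a_0 = 76/35, a_1 = -19/5, a_2 = 2/7, so
  g(x) = 2*x^2/7 - 19*x/5 + 76/35.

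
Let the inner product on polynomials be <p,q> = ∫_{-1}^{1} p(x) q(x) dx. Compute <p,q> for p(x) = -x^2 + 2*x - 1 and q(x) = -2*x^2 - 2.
<p,q> = 112/15

Expand the product: p(x)·q(x) = 2*x^4 - 4*x^3 + 4*x^2 - 4*x + 2.
∫_{-1}^{1} of each monomial x^k gives [2/(k+1) if k even, 0 if k odd]. Integrating term-by-term (or equivalently evaluating the antiderivative F(x) = 2*x^5/5 - x^4 + 4*x^3/3 - 2*x^2 + 2*x at the endpoints):
  F(1) − F(−1) = 11/15 − (-101/15) = 112/15.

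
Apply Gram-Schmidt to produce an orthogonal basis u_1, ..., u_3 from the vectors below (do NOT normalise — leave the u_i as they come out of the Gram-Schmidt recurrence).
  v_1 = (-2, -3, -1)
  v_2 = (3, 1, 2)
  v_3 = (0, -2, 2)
Orthogonal basis:
  u_1 = (-2, -3, -1)
  u_2 = (10/7, -19/14, 17/14)
  u_3 = (-4/5, 4/25, 28/25)

Apply the Gram-Schmidt recurrence
  u_1 = v_1
  u_i = v_i − Σ_{j<i} ((v_i · u_j) / (u_j · u_j)) · u_j.

Step by step this gives:
  u_1 = (-2, -3, -1)
  u_2 = (10/7, -19/14, 17/14)
  u_3 = (-4/5, 4/25, 28/25)

Orthogonality check:
  u_2 · u_1 = 0 (should be 0)
  u_3 · u_1 = 0 (should be 0)
  u_3 · u_2 = 0 (should be 0)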